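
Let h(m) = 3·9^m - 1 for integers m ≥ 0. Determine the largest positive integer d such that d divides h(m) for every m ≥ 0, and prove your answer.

d = 2

Computing the first values: h(0) = 2 and h(1) = 26; gcd(2, 26) = 2, so d ≤ 2.
We prove 2 | 3·9^m - 1 for all m ≥ 0 by induction on m.
When m = 0: h(0) = 2 = 2·(1), so 2 | h(0).
Inductive step: assume the claim holds for m = r, i.e. 2 | h(r). Then
h(r+1) = 3·9^(r+1) - 1 = 9·(3·9^r - 1) + 8 = 9·h(r) + 8. The first term is divisible by 2 by the inductive hypothesis, and 8 is divisible by 2. Hence 2 | h(r+1).
By induction, the statement is established for all m ≥ 0.
Therefore the largest such d is 2.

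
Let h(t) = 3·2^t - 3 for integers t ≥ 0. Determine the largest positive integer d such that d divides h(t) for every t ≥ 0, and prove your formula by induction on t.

Computing the first values: h(0) = 0 and h(1) = 3; gcd(0, 3) = 3, so d ≤ 3.
We prove 3 | 3·2^t - 3 for all t ≥ 0 by induction on t.
Base step (t = 0): h(0) = 0 = 3·(0), so 3 | h(0).
Inductive step: suppose the statement holds for some r ≥ 0, i.e. 3 | h(r). Then
h(r+1) = 3·2^(r+1) - 3 = 2·(3·2^r - 3) + 3 = 2·h(r) + 3. The first term is divisible by 3 by the inductive hypothesis, and 3 is divisible by 3. Hence 3 | h(r+1).
This completes the induction.
Therefore the largest such d is 3.

d = 3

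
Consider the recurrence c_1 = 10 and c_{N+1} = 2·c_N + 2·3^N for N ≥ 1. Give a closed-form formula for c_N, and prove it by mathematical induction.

c_N = 2^(N + 1) + 2·3^N

Computing the first terms: c_1 = 10, c_2 = 26, c_3 = 70. This suggests c_N = 2^(N + 1) + 2·3^N.
Base case (N = 1): the formula gives 10 = 10 = c_1.
Inductive step: assume the claim holds for N = i, so c_i = 2^(i + 1) + 2·3^i.
Then c_{i+1} = 2·c_i + 2·3^i = 2·(2^(i + 1) + 2·3^i) + 2·3^i = 2^(i + 2) + 2·3^(i + 1) = 2^((i+1) + 1) + 2·3^(i+1),
which is the claimed formula at N = i+1.
By the principle of mathematical induction, the result holds for all N ≥ 1.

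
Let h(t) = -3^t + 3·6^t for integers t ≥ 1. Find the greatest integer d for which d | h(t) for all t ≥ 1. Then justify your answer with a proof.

d = 3

Computing the first values: h(1) = 15 and h(2) = 99; gcd(15, 99) = 3, so d ≤ 3.
We prove 3 | -3^t + 3·6^t for all t ≥ 1 by induction on t.
Base case (t = 1): h(1) = 15 = 3·(5), so 3 | h(1).
Inductive step: suppose the statement holds for some j ≥ 1, i.e. 3 | h(j). Then
h(j+1) − 6·h(j) = (-3^(j+1) + 3·6^(j+1)) − 6·(-3^j + 3·6^j) = (-1)·3^j·(3 − 6) = (3)·3^j. Since 3 | h(j) by the inductive hypothesis, 3 | 6·h(j); and 3 | 3 since 3 = 3·1. Therefore 3 | h(j+1).
By induction, the statement is established for all t ≥ 1.
Therefore the largest such d is 3.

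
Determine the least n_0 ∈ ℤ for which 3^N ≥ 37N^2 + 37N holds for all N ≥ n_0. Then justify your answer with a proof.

At N = 6: 729 < 1554, so the inequality fails and n_0 ≥ 7. We prove 3^N ≥ 37N^2 + 37N for all N ≥ 7.
Base case (N = 7): 3^N = 2187 and 37N^2 + 37N = 2072, so 2187 ≥ 2072.
Inductive step: suppose the statement holds for some i ≥ 7, so 3^i ≥ 37i^2 + 37i.
Then 3^(i + 1) = 3·(3^i) ≥ 3·(37i^2 + 37i).
Also, for i ≥ 7 we have 3·(37i^2 + 37i) ≥ 37(i+1)^2 + 37(i+1), since 3·(37i^2 + 37i) − (37(i+1)^2 + 37(i+1)) = 74i^2 - 74, which is nonnegative for all i ≥ 7.
Combining, 3^(i + 1) ≥ 37(i+1)^2 + 37(i+1).
This completes the induction.
Hence the smallest such n_0 is 7.

n_0 = 7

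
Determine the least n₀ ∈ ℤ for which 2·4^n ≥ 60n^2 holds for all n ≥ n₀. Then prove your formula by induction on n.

At n = 4: 512 < 960, so the inequality fails and n₀ ≥ 5. We prove 2·4^n ≥ 60n^2 for all n ≥ 5.
For the base case n = 5: 2·4^n = 2048 and 60n^2 = 1500, so 2048 ≥ 1500.
Suppose the result is true for n = k, so 2·4^k ≥ 60k^2.
Then 2·4^(k + 1) = 4·(2·4^k) ≥ 4·(60k^2).
Also, for k ≥ 5 we have 4·(60k^2) ≥ 60(k+1)^2, since 4 ≥ (1 + 1/k)^2 for all k ≥ 5.
Combining, 2·4^(k + 1) ≥ 60(k+1)^2.
This completes the induction.
Hence the smallest such n₀ is 5.

n₀ = 5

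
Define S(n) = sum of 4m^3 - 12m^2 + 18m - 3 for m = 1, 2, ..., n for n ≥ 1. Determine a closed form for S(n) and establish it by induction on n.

S(n) = n(n^3 - 2n^2 + 4n + 4)

We claim S(n) = n(n^3 - 2n^2 + 4n + 4) for all n ≥ 1.
When n = 1: S(1) = 7, and the closed form gives 7. They agree.
Inductive step: suppose the statement holds for some m ≥ 1, so S(m) = m(m^3 - 2m^2 + 4m + 4).
Then S(m+1) = S(m) + (4m^3 + 6m + 7) = (m(m^3 - 2m^2 + 4m + 4)) + (4m^3 + 6m + 7).
Simplifying, S(m+1) = (m + 1)(m^3 + m^2 + 3m + 7) = (m+1)((m+1)^3 - 2(m+1)^2 + 4(m+1) + 4),
which is the closed form with n = m+1.
By induction, the statement is established for all n ≥ 1.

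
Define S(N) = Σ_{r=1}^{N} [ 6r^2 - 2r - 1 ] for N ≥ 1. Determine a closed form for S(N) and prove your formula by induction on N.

S(N) = N(2N^2 + 2N - 1)

We claim S(N) = N(2N^2 + 2N - 1) for all N ≥ 1.
For the base case N = 1: S(1) = 3, and the closed form gives 3. They agree.
Inductive step: suppose the statement holds for some r ≥ 1, so S(r) = r(2r^2 + 2r - 1).
Then S(r+1) = S(r) + (6r^2 + 10r + 3) = (r(2r^2 + 2r - 1)) + (6r^2 + 10r + 3).
Simplifying, S(r+1) = (r + 1)(2r^2 + 6r + 3) = (r+1)(2(r+1)^2 + 2(r+1) - 1),
which is the closed form with N = r+1.
By the principle of mathematical induction, the result holds for all N ≥ 1.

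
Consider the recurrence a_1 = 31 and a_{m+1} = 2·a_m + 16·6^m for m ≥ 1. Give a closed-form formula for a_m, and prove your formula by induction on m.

a_m = 7·2^(m - 1) + 4·6^m

Computing the first terms: a_1 = 31, a_2 = 158, a_3 = 892. This suggests a_m = 7·2^(m - 1) + 4·6^m.
Base step (m = 1): the formula gives 31 = 31 = a_1.
For the inductive step, assume it holds for an arbitrary j ≥ 1, so a_j = 7·2^(j - 1) + 4·6^j.
Then a_{j+1} = 2·a_j + 16·6^j = 2·(7·2^(j - 1) + 4·6^j) + 16·6^j = 7·2^j + 4·6^(j + 1) = 7·2^((j+1) - 1) + 4·6^(j+1),
which is the claimed formula at m = j+1.
This completes the induction.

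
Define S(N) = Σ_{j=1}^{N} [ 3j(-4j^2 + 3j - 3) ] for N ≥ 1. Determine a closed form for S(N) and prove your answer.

We claim S(N) = -3N(N + 1)(N^2 + 1) for all N ≥ 1.
When N = 1: S(1) = -12, and the closed form gives -12. They agree.
For the inductive step, assume it holds for an arbitrary j ≥ 1, so S(j) = 3j(-j^3 - j^2 - j - 1).
Then S(j+1) = S(j) + (3(j + 1)(3j - 4(j + 1)^2)) = (3j(-j^3 - j^2 - j - 1)) + (3(j + 1)(3j - 4(j + 1)^2)).
Simplifying, S(j+1) = -3(j + 1)(j + 2)(j^2 + 2j + 2) = -3(j+1)((j+1) + 1)((j+1)^2 + 1),
which is the closed form with N = j+1.
By the principle of mathematical induction, the result holds for all N ≥ 1.

S(N) = -3N(N + 1)(N^2 + 1)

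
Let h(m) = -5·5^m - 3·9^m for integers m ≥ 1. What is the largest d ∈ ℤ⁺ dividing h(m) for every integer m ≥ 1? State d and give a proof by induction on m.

d = 4

Computing the first values: h(1) = -52 and h(2) = -368; gcd(-52, -368) = 4, so d ≤ 4.
We prove 4 | -5·5^m - 3·9^m for all m ≥ 1 by induction on m.
Base step (m = 1): h(1) = -52 = 4·(-13), so 4 | h(1).
Suppose the result is true for m = k, i.e. 4 | h(k). Then
h(k+1) − 9·h(k) = (-5·5^(k+1) - 3·9^(k+1)) − 9·(-5·5^k - 3·9^k) = (-5)·5^k·(5 − 9) = (20)·5^k. Since 4 | h(k) by the inductive hypothesis, 4 | 9·h(k); and 4 | 20 since 20 = 4·5. Therefore 4 | h(k+1).
By induction, the statement is established for all m ≥ 1.
Therefore the largest such d is 4.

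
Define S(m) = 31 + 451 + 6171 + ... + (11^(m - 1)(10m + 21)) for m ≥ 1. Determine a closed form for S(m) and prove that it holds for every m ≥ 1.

We claim S(m) = 11^m(m + 2) - 2 for all m ≥ 1.
When m = 1: S(1) = 31, and the closed form gives 31. They agree.
For the inductive step, assume it holds for an arbitrary p ≥ 1, so S(p) = 11^p(p + 2) - 2.
Then S(p+1) = S(p) + (11^p(10p + 31)) = (11^p(p + 2) - 2) + (11^p(10p + 31)).
Simplifying, S(p+1) = 11·11^p·p + 33·11^p - 2 = 11^(p+1)((p+1) + 2) - 2,
which is the closed form with m = p+1.
By induction, the statement is established for all m ≥ 1.

S(m) = 11^m(m + 2) - 2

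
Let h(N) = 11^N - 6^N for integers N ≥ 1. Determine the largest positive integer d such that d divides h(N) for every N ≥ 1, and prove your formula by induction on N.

Computing the first values: h(1) = 5 and h(2) = 85; gcd(5, 85) = 5, so d ≤ 5.
We prove 5 | 11^N - 6^N for all N ≥ 1 by induction on N.
Base step (N = 1): h(1) = 5 = 5·(1), so 5 | h(1).
Suppose the result is true for N = m, i.e. 5 | h(m). Then
11^{m+1} − 6^{m+1} = 11·11^m − 6·6^m = 11·(11^m − 6^m) + (5)·6^m. The first term is divisible by 5 by the inductive hypothesis, and the second term (5)·6^m is divisible by 5 since 5 | 5. Hence 5 | h(m+1).
Hence, by induction on N, the claim holds for every N ≥ 1.
Therefore the largest such d is 5.

d = 5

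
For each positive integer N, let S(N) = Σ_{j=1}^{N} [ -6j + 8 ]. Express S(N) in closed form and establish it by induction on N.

We claim S(N) = -N(3N - 5) for all N ≥ 1.
Base case (N = 1): S(1) = 2, and the closed form gives 2. They agree.
For the inductive step, assume it holds for an arbitrary j ≥ 1, so S(j) = j(-3j + 5).
Then S(j+1) = S(j) + (-6j + 2) = (j(-3j + 5)) + (-6j + 2).
Simplifying, S(j+1) = -(j + 1)(3j - 2) = -(j+1)(3(j+1) - 5),
which is the closed form with N = j+1.
This completes the induction.

S(N) = -N(3N - 5)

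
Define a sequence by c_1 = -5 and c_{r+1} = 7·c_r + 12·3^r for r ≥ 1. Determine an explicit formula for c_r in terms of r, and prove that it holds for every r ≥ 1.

c_r = -3^(r + 1) + 4·7^(r - 1)

Computing the first terms: c_1 = -5, c_2 = 1, c_3 = 115. This suggests c_r = -3^(r + 1) + 4·7^(r - 1).
When r = 1: the formula gives -5 = -5 = c_1.
Inductive step: assume the claim holds for r = j, so c_j = -3^(j + 1) + 4·7^(j - 1).
Then c_{j+1} = 7·c_j + 12·3^j = 7·(-3^(j + 1) + 4·7^(j - 1)) + 12·3^j = -3^(j + 2) + 4·7^j = -3^((j+1) + 1) + 4·7^((j+1) - 1),
which is the claimed formula at r = j+1.
Hence, by induction on r, the claim holds for every r ≥ 1.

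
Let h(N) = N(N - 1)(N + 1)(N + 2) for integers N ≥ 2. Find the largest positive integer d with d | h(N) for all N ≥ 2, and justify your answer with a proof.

Computing the first values: h(2) = 24 and h(3) = 120; gcd(24, 120) = 24, so d ≤ 24.
We prove 24 | N(N - 1)(N + 1)(N + 2) for all N ≥ 2 by induction on N.
Base step (N = 2): h(2) = 24 = 24·(1), so 24 | h(2).
Inductive step: assume the claim holds for N = r, i.e. 24 | h(r). Then
h(r+1) − h(r) = r·(r+1)·(r+2)·(r+3) − (r-1)·r·(r+1)·(r+2) = r·(r+1)·(r+2)·[(r+3) − (r-1)] = 4·r·(r+1)·(r+2). The product of 3 consecutive integers is divisible by (3)! = 6, so h(r+1) − h(r) is divisible by 4·6 = 24. By the inductive hypothesis 24 | h(r), hence 24 | h(r+1).
This completes the induction.
Therefore the largest such d is 24.

d = 24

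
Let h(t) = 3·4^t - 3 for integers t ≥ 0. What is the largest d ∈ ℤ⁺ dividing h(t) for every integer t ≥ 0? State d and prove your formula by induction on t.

Computing the first values: h(0) = 0 and h(1) = 9; gcd(0, 9) = 9, so d ≤ 9.
We prove 9 | 3·4^t - 3 for all t ≥ 0 by induction on t.
For the base case t = 0: h(0) = 0 = 9·(0), so 9 | h(0).
Inductive step: assume the claim holds for t = k, i.e. 9 | h(k). Then
h(k+1) = 3·4^(k+1) - 3 = 4·(3·4^k - 3) + 9 = 4·h(k) + 9. The first term is divisible by 9 by the inductive hypothesis, and 9 is divisible by 9. Hence 9 | h(k+1).
This completes the induction.
Therefore the largest such d is 9.

d = 9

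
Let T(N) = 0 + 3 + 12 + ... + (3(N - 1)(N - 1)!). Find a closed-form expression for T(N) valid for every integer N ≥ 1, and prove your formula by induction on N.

We claim T(N) = 3N! - 3 for all N ≥ 1.
When N = 1: T(1) = 0, and the closed form gives 0. They agree.
Inductive step: assume the claim holds for N = r, so T(r) = 3r! - 3.
Then T(r+1) = T(r) + (3r·r!) = (3r! - 3) + (3r·r!).
Simplifying, T(r+1) = 3(r+1)! - 3,
which is the closed form with N = r+1.
By induction, the statement is established for all N ≥ 1.

T(N) = 3N! - 3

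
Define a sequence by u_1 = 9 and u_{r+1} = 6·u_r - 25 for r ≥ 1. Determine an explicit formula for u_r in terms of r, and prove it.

Computing the first terms: u_1 = 9, u_2 = 29, u_3 = 149. This suggests u_r = 4·6^(r - 1) + 5.
Base step (r = 1): the formula gives 9 = 9 = u_1.
Inductive step: assume the claim holds for r = k, so u_k = 4·6^(k - 1) + 5.
Then u_{k+1} = 6·u_k - 25 = 6·(4·6^(k - 1) + 5) - 25 = 4·6^k + 5 = 4·6^((k+1) - 1) + 5,
which is the claimed formula at r = k+1.
By induction, the statement is established for all r ≥ 1.

u_r = 4·6^(r - 1) + 5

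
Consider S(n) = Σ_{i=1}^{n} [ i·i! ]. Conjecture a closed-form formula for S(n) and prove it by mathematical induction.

S(n) = (n + 1)! - 1

We claim S(n) = (n + 1)! - 1 for all n ≥ 1.
Base case (n = 1): S(1) = 1, and the closed form gives 1. They agree.
Inductive step: assume the claim holds for n = i, so S(i) = (i + 1)! - 1.
Then S(i+1) = S(i) + ((i + 1)(i + 1)!) = ((i + 1)! - 1) + ((i + 1)(i + 1)!).
Simplifying, S(i+1) = ((i+1) + 1)! - 1,
which is the closed form with n = i+1.
Hence, by induction on n, the claim holds for every n ≥ 1.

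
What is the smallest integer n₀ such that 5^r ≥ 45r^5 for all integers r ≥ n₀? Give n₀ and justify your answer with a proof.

At r = 9: 1953125 < 2657205, so the inequality fails and n₀ ≥ 10. We prove 5^r ≥ 45r^5 for all r ≥ 10.
For the base case r = 10: 5^r = 9765625 and 45r^5 = 4500000, so 9765625 ≥ 4500000.
Inductive step: suppose the statement holds for some j ≥ 10, so 5^j ≥ 45j^5.
Then 5^(j + 1) = 5·(5^j) ≥ 5·(45j^5).
Also, for j ≥ 10 we have 5·(45j^5) ≥ 45(j+1)^5, since 5 ≥ (1 + 1/j)^5 for all j ≥ 10.
Combining, 5^(j + 1) ≥ 45(j+1)^5.
By the principle of mathematical induction, the result holds for all r ≥ 10.
Hence the smallest such n₀ is 10.

n₀ = 10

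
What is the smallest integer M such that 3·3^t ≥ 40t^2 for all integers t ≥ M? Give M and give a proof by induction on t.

At t = 5: 729 < 1000, so the inequality fails and M ≥ 6. We prove 3·3^t ≥ 40t^2 for all t ≥ 6.
For the base case t = 6: 3·3^t = 2187 and 40t^2 = 1440, so 2187 ≥ 1440.
Inductive step: assume the claim holds for t = i, so 3·3^i ≥ 40i^2.
Then 3·3^(i + 1) = 3·(3·3^i) ≥ 3·(40i^2).
Also, for i ≥ 6 we have 3·(40i^2) ≥ 40(i+1)^2, since 3 ≥ (1 + 1/i)^2 for all i ≥ 6.
Combining, 3·3^(i + 1) ≥ 40(i+1)^2.
By the principle of mathematical induction, the result holds for all t ≥ 6.
Hence the smallest such M is 6.

M = 6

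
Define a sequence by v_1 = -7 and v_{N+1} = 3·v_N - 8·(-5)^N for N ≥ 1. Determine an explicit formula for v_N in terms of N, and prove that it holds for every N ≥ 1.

Computing the first terms: v_1 = -7, v_2 = 19, v_3 = -143. This suggests v_N = (-5)^N - 2·3^(N - 1).
When N = 1: the formula gives -7 = -7 = v_1.
For the inductive step, assume it holds for an arbitrary m ≥ 1, so v_m = (-5)^m - 2·3^(m - 1).
Then v_{m+1} = 3·v_m - 8·(-5)^m = 3·((-5)^m - 2·3^(m - 1)) - 8·(-5)^m = (-5)^(m + 1) - 2·3^m = (-5)^(m+1) - 2·3^((m+1) - 1),
which is the claimed formula at N = m+1.
By the principle of mathematical induction, the result holds for all N ≥ 1.

v_N = (-5)^N - 2·3^(N - 1)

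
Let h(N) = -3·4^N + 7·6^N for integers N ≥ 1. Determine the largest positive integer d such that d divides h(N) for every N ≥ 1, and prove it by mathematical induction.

d = 6

Computing the first values: h(1) = 30 and h(2) = 204; gcd(30, 204) = 6, so d ≤ 6.
We prove 6 | -3·4^N + 7·6^N for all N ≥ 1 by induction on N.
For the base case N = 1: h(1) = 30 = 6·(5), so 6 | h(1).
For the inductive step, assume it holds for an arbitrary r ≥ 1, i.e. 6 | h(r). Then
h(r+1) − 6·h(r) = (-3·4^(r+1) + 7·6^(r+1)) − 6·(-3·4^r + 7·6^r) = (-3)·4^r·(4 − 6) = (6)·4^r. Since 6 | h(r) by the inductive hypothesis, 6 | 6·h(r); and 6 | 6 since 6 = 6·1. Therefore 6 | h(r+1).
This completes the induction.
Therefore the largest such d is 6.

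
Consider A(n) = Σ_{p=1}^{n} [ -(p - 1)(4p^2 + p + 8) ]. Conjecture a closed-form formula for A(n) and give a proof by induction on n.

We claim A(n) = -n(n - 1)(n^2 + 2n + 5) for all n ≥ 1.
Base step (n = 1): A(1) = 0, and the closed form gives 0. They agree.
Inductive step: suppose the statement holds for some p ≥ 1, so A(p) = p(-p^3 - p^2 - 3p + 5).
Then A(p+1) = A(p) + (-p(p + 4(p + 1)^2 + 9)) = (p(-p^3 - p^2 - 3p + 5)) + (-p(p + 4(p + 1)^2 + 9)).
Simplifying, A(p+1) = -p(p + 1)(p^2 + 4p + 8) = -(p+1)((p+1) - 1)((p+1)^2 + 2(p+1) + 5),
which is the closed form with n = p+1.
This completes the induction.

A(n) = -n(n - 1)(n^2 + 2n + 5)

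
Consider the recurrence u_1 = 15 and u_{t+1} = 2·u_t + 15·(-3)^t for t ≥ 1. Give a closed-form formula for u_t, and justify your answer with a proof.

Computing the first terms: u_1 = 15, u_2 = -15, u_3 = 105. This suggests u_t = (-3)^(t + 1) + 3·2^t.
When t = 1: the formula gives 15 = 15 = u_1.
Suppose the result is true for t = p, so u_p = (-3)^(p + 1) + 3·2^p.
Then u_{p+1} = 2·u_p + 15·(-3)^p = 2·((-3)^(p + 1) + 3·2^p) + 15·(-3)^p = (-3)^(p + 2) + 3·2^(p + 1) = (-3)^((p+1) + 1) + 3·2^(p+1),
which is the claimed formula at t = p+1.
By the principle of mathematical induction, the result holds for all t ≥ 1.

u_t = (-3)^(t + 1) + 3·2^t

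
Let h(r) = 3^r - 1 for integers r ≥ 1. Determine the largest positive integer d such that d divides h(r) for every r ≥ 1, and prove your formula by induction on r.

d = 2

Computing the first values: h(1) = 2 and h(2) = 8; gcd(2, 8) = 2, so d ≤ 2.
We prove 2 | 3^r - 1 for all r ≥ 1 by induction on r.
Base step (r = 1): h(1) = 2 = 2·(1), so 2 | h(1).
For the inductive step, assume it holds for an arbitrary p ≥ 1, i.e. 2 | h(p). Then
3^{p+1} − 1^{p+1} = 3·3^p − 1·1^p = 3·(3^p − 1^p) + (2)·1^p. The first term is divisible by 2 by the inductive hypothesis, and the second term (2)·1^p is divisible by 2 since 2 | 2. Hence 2 | h(p+1).
By the principle of mathematical induction, the result holds for all r ≥ 1.
Therefore the largest such d is 2.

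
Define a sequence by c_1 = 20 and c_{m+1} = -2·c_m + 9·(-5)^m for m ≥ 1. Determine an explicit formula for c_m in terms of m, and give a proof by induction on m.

Computing the first terms: c_1 = 20, c_2 = -85, c_3 = 395. This suggests c_m = 5(-2)^(m - 1) - 3(-5)^m.
When m = 1: the formula gives 20 = 20 = c_1.
Inductive step: assume the claim holds for m = r, so c_r = 5(-2)^(r - 1) - 3(-5)^r.
Then c_{r+1} = -2·c_r + 9·(-5)^r = -2·(5(-2)^(r - 1) - 3(-5)^r) + 9·(-5)^r = 5(-2)^r - 3(-5)^(r + 1) = 5(-2)^((r+1) - 1) - 3(-5)^(r+1),
which is the claimed formula at m = r+1.
By induction, the statement is established for all m ≥ 1.

c_m = 5(-2)^(m - 1) - 3(-5)^m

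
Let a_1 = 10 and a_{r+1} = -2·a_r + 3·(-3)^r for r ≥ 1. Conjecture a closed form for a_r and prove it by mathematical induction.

Computing the first terms: a_1 = 10, a_2 = -29, a_3 = 85. This suggests a_r = (-2)^(r - 1) + (-3)^(r + 1).
When r = 1: the formula gives 10 = 10 = a_1.
For the inductive step, assume it holds for an arbitrary i ≥ 1, so a_i = (-2)^(i - 1) + (-3)^(i + 1).
Then a_{i+1} = -2·a_i + 3·(-3)^i = -2·((-2)^(i - 1) + (-3)^(i + 1)) + 3·(-3)^i = (-2)^i + (-3)^(i + 2) = (-2)^((i+1) - 1) + (-3)^((i+1) + 1),
which is the claimed formula at r = i+1.
Hence, by induction on r, the claim holds for every r ≥ 1.

a_r = (-2)^(r - 1) + (-3)^(r + 1)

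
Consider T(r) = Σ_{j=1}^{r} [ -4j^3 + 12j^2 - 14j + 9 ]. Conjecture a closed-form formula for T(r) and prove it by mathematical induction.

T(r) = -r(r - 2)(r^2 + 2)

We claim T(r) = -r(r - 2)(r^2 + 2) for all r ≥ 1.
When r = 1: T(1) = 3, and the closed form gives 3. They agree.
Inductive step: suppose the statement holds for some j ≥ 1, so T(j) = j(-j^3 + 2j^2 - 2j + 4).
Then T(j+1) = T(j) + (-4j^3 - 2j + 3) = (j(-j^3 + 2j^2 - 2j + 4)) + (-4j^3 - 2j + 3).
Simplifying, T(j+1) = -(j - 1)(j + 1)(j^2 + 2j + 3) = -(j+1)((j+1) - 2)((j+1)^2 + 2),
which is the closed form with r = j+1.
This completes the induction.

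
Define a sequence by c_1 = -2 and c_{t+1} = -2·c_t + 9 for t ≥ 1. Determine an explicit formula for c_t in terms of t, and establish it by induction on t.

c_t = -5(-2)^(t - 1) + 3

Computing the first terms: c_1 = -2, c_2 = 13, c_3 = -17. This suggests c_t = -5(-2)^(t - 1) + 3.
For the base case t = 1: the formula gives -2 = -2 = c_1.
Suppose the result is true for t = j, so c_j = -5(-2)^(j - 1) + 3.
Then c_{j+1} = -2·c_j + 9 = -2·(-5(-2)^(j - 1) + 3) + 9 = -5(-2)^j + 3 = -5(-2)^((j+1) - 1) + 3,
which is the claimed formula at t = j+1.
This completes the induction.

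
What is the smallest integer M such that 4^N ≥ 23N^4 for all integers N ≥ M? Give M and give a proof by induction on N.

M = 9

At N = 8: 65536 < 94208, so the inequality fails and M ≥ 9. We prove 4^N ≥ 23N^4 for all N ≥ 9.
For the base case N = 9: 4^N = 262144 and 23N^4 = 150903, so 262144 ≥ 150903.
For the inductive step, assume it holds for an arbitrary r ≥ 9, so 4^r ≥ 23r^4.
Then 4^(r + 1) = 4·(4^r) ≥ 4·(23r^4).
Also, for r ≥ 9 we have 4·(23r^4) ≥ 23(r+1)^4, since 4 ≥ (1 + 1/r)^4 for all r ≥ 9.
Combining, 4^(r + 1) ≥ 23(r+1)^4.
By induction, the statement is established for all N ≥ 9.
Hence the smallest such M is 9.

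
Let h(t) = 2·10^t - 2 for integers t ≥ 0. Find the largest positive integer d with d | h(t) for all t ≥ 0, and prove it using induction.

d = 18

Computing the first values: h(0) = 0 and h(1) = 18; gcd(0, 18) = 18, so d ≤ 18.
We prove 18 | 2·10^t - 2 for all t ≥ 0 by induction on t.
Base step (t = 0): h(0) = 0 = 18·(0), so 18 | h(0).
For the inductive step, assume it holds for an arbitrary p ≥ 0, i.e. 18 | h(p). Then
h(p+1) = 2·10^(p+1) - 2 = 10·(2·10^p - 2) + 18 = 10·h(p) + 18. The first term is divisible by 18 by the inductive hypothesis, and 18 is divisible by 18. Hence 18 | h(p+1).
By the principle of mathematical induction, the result holds for all t ≥ 0.
Therefore the largest such d is 18.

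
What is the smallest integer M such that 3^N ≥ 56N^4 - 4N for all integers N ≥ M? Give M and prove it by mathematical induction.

M = 14

At N = 13: 1594323 < 1599364, so the inequality fails and M ≥ 14. We prove 3^N ≥ 56N^4 - 4N for all N ≥ 14.
Base case (N = 14): 3^N = 4782969 and 56N^4 - 4N = 2151240, so 4782969 ≥ 2151240.
Inductive step: assume the claim holds for N = r, so 3^r ≥ 56r^4 - 4r.
Then 3^(r + 1) = 3·(3^r) ≥ 3·(56r^4 - 4r).
Also, for r ≥ 14 we have 3·(56r^4 - 4r) ≥ 56(r+1)^4 - 4(r+1), since 3·(56r^4 - 4r) − (56(r+1)^4 - 4(r+1)) = 112r^4 - 224r^3 - 336r^2 - 232r - 52, which is nonnegative for all r ≥ 14.
Combining, 3^(r + 1) ≥ 56(r+1)^4 - 4(r+1).
By induction, the statement is established for all N ≥ 14.
Hence the smallest such M is 14.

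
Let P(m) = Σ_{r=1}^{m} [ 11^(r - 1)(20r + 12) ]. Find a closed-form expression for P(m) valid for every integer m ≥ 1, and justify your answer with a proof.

We claim P(m) = 11^m(2m + 1) - 1 for all m ≥ 1.
Base case (m = 1): P(1) = 32, and the closed form gives 32. They agree.
Suppose the result is true for m = r, so P(r) = 11^r(2r + 1) - 1.
Then P(r+1) = P(r) + (11^r(20r + 32)) = (11^r(2r + 1) - 1) + (11^r(20r + 32)).
Simplifying, P(r+1) = 22·11^r·r + 33·11^r - 1 = 11^(r+1)(2(r+1) + 1) - 1,
which is the closed form with m = r+1.
By induction, the statement is established for all m ≥ 1.

P(m) = 11^m(2m + 1) - 1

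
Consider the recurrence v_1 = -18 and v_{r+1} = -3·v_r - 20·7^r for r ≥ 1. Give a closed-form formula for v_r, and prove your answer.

Computing the first terms: v_1 = -18, v_2 = -86, v_3 = -722. This suggests v_r = -4(-3)^(r - 1) - 2·7^r.
Base case (r = 1): the formula gives -18 = -18 = v_1.
Suppose the result is true for r = p, so v_p = -4(-3)^(p - 1) - 2·7^p.
Then v_{p+1} = -3·v_p - 20·7^p = -3·(-4(-3)^(p - 1) - 2·7^p) - 20·7^p = -4(-3)^p - 2·7^(p + 1) = -4(-3)^((p+1) - 1) - 2·7^(p+1),
which is the claimed formula at r = p+1.
By the principle of mathematical induction, the result holds for all r ≥ 1.

v_r = -4(-3)^(r - 1) - 2·7^r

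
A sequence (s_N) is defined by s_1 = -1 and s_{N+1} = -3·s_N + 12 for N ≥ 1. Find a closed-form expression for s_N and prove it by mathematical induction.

s_N = -4(-3)^(N - 1) + 3

Computing the first terms: s_1 = -1, s_2 = 15, s_3 = -33. This suggests s_N = -4(-3)^(N - 1) + 3.
Base step (N = 1): the formula gives -1 = -1 = s_1.
Inductive step: suppose the statement holds for some p ≥ 1, so s_p = -4(-3)^(p - 1) + 3.
Then s_{p+1} = -3·s_p + 12 = -3·(-4(-3)^(p - 1) + 3) + 12 = -4(-3)^p + 3 = -4(-3)^((p+1) - 1) + 3,
which is the claimed formula at N = p+1.
By the principle of mathematical induction, the result holds for all N ≥ 1.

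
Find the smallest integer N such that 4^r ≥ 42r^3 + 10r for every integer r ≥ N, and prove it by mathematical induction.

N = 7

At r = 6: 4096 < 9132, so the inequality fails and N ≥ 7. We prove 4^r ≥ 42r^3 + 10r for all r ≥ 7.
Base step (r = 7): 4^r = 16384 and 42r^3 + 10r = 14476, so 16384 ≥ 14476.
For the inductive step, assume it holds for an arbitrary i ≥ 7, so 4^i ≥ 42i^3 + 10i.
Then 4^(i + 1) = 4·(4^i) ≥ 4·(42i^3 + 10i).
Also, for i ≥ 7 we have 4·(42i^3 + 10i) ≥ 42(i+1)^3 + 10(i+1), since 4·(42i^3 + 10i) − (42(i+1)^3 + 10(i+1)) = 126i^3 - 126i^2 - 96i - 52, which is nonnegative for all i ≥ 7.
Combining, 4^(i + 1) ≥ 42(i+1)^3 + 10(i+1).
By the principle of mathematical induction, the result holds for all r ≥ 7.
Hence the smallest such N is 7.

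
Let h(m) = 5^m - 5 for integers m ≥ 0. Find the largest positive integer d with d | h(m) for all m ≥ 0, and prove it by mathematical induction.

Computing the first values: h(0) = -4 and h(1) = 0; gcd(-4, 0) = 4, so d ≤ 4.
We prove 4 | 5^m - 5 for all m ≥ 0 by induction on m.
Base step (m = 0): h(0) = -4 = 4·(-1), so 4 | h(0).
For the inductive step, assume it holds for an arbitrary k ≥ 0, i.e. 4 | h(k). Then
h(k+1) = 5^(k+1) - 5 = 5·(5^k - 5) + 20 = 5·h(k) + 20. The first term is divisible by 4 by the inductive hypothesis, and 20 is divisible by 4. Hence 4 | h(k+1).
By the principle of mathematical induction, the result holds for all m ≥ 0.
Therefore the largest such d is 4.

d = 4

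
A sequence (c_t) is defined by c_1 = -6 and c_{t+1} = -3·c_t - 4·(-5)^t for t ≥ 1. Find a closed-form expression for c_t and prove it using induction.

Computing the first terms: c_1 = -6, c_2 = 38, c_3 = -214. This suggests c_t = 4(-3)^(t - 1) + 2(-5)^t.
For the base case t = 1: the formula gives -6 = -6 = c_1.
For the inductive step, assume it holds for an arbitrary k ≥ 1, so c_k = 4(-3)^(k - 1) + 2(-5)^k.
Then c_{k+1} = -3·c_k - 4·(-5)^k = -3·(4(-3)^(k - 1) + 2(-5)^k) - 4·(-5)^k = 4(-3)^k + 2(-5)^(k + 1) = 4(-3)^((k+1) - 1) + 2(-5)^(k+1),
which is the claimed formula at t = k+1.
By induction, the statement is established for all t ≥ 1.

c_t = 4(-3)^(t - 1) + 2(-5)^t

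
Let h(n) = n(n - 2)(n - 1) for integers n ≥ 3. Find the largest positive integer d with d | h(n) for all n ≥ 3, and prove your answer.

d = 6

Computing the first values: h(3) = 6 and h(4) = 24; gcd(6, 24) = 6, so d ≤ 6.
We prove 6 | n(n - 2)(n - 1) for all n ≥ 3 by induction on n.
Base step (n = 3): h(3) = 6 = 6·(1), so 6 | h(3).
Suppose the result is true for n = m, i.e. 6 | h(m). Then
h(m+1) − h(m) = (m-1)·m·(m+1) − (m-2)·(m-1)·m = (m-1)·m·[(m+1) − (m-2)] = 3·(m-1)·m. The product of 2 consecutive integers is divisible by (2)! = 2, so h(m+1) − h(m) is divisible by 3·2 = 6. By the inductive hypothesis 6 | h(m), hence 6 | h(m+1).
Hence, by induction on n, the claim holds for every n ≥ 3.
Therefore the largest such d is 6.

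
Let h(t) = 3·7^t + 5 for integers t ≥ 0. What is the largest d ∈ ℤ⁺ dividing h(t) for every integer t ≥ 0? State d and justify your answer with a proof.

Computing the first values: h(0) = 8 and h(1) = 26; gcd(8, 26) = 2, so d ≤ 2.
We prove 2 | 3·7^t + 5 for all t ≥ 0 by induction on t.
Base step (t = 0): h(0) = 8 = 2·(4), so 2 | h(0).
Suppose the result is true for t = p, i.e. 2 | h(p). Then
h(p+1) = 3·7^(p+1) + 5 = 7·(3·7^p + 5) - 30 = 7·h(p) - 30. The first term is divisible by 2 by the inductive hypothesis, and -30 is divisible by 2. Hence 2 | h(p+1).
By induction, the statement is established for all t ≥ 0.
Therefore the largest such d is 2.

d = 2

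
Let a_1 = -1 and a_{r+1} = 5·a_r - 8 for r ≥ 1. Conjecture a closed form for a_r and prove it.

a_r = -3·5^(r - 1) + 2

Computing the first terms: a_1 = -1, a_2 = -13, a_3 = -73. This suggests a_r = -3·5^(r - 1) + 2.
Base step (r = 1): the formula gives -1 = -1 = a_1.
Inductive step: assume the claim holds for r = m, so a_m = -3·5^(m - 1) + 2.
Then a_{m+1} = 5·a_m - 8 = 5·(-3·5^(m - 1) + 2) - 8 = -3·5^m + 2 = -3·5^((m+1) - 1) + 2,
which is the claimed formula at r = m+1.
By the principle of mathematical induction, the result holds for all r ≥ 1.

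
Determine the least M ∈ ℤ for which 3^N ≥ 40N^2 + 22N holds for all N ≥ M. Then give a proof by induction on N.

At N = 6: 729 < 1572, so the inequality fails and M ≥ 7. We prove 3^N ≥ 40N^2 + 22N for all N ≥ 7.
For the base case N = 7: 3^N = 2187 and 40N^2 + 22N = 2114, so 2187 ≥ 2114.
For the inductive step, assume it holds for an arbitrary r ≥ 7, so 3^r ≥ 40r^2 + 22r.
Then 3^(r + 1) = 3·(3^r) ≥ 3·(40r^2 + 22r).
Also, for r ≥ 7 we have 3·(40r^2 + 22r) ≥ 40(r+1)^2 + 22(r+1), since 3·(40r^2 + 22r) − (40(r+1)^2 + 22(r+1)) = 80r^2 - 36r - 62, which is nonnegative for all r ≥ 7.
Combining, 3^(r + 1) ≥ 40(r+1)^2 + 22(r+1).
Hence, by induction on N, the claim holds for every N ≥ 7.
Hence the smallest such M is 7.

M = 7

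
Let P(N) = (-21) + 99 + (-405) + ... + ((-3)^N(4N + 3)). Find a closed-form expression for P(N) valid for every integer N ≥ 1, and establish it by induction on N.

P(N) = 3(-3)^N(N + 1) - 3

We claim P(N) = 3(-3)^N(N + 1) - 3 for all N ≥ 1.
Base case (N = 1): P(1) = -21, and the closed form gives -21. They agree.
Inductive step: suppose the statement holds for some m ≥ 1, so P(m) = 3(-3)^m(m + 1) - 3.
Then P(m+1) = P(m) + ((-3)^(m + 1)(4m + 7)) = (3(-3)^m(m + 1) - 3) + ((-3)^(m + 1)(4m + 7)).
Simplifying, P(m+1) = -9(-3)^m·m - 18(-3)^m - 3 = 3(-3)^(m+1)((m+1) + 1) - 3,
which is the closed form with N = m+1.
This completes the induction.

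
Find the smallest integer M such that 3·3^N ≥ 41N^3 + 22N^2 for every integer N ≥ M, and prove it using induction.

M = 9

At N = 8: 19683 < 22400, so the inequality fails and M ≥ 9. We prove 3·3^N ≥ 41N^3 + 22N^2 for all N ≥ 9.
For the base case N = 9: 3·3^N = 59049 and 41N^3 + 22N^2 = 31671, so 59049 ≥ 31671.
Inductive step: assume the claim holds for N = p, so 3·3^p ≥ 41p^3 + 22p^2.
Then 3·3^(p + 1) = 3·(3·3^p) ≥ 3·(41p^3 + 22p^2).
Also, for p ≥ 9 we have 3·(41p^3 + 22p^2) ≥ 41(p+1)^3 + 22(p+1)^2, since 3·(41p^3 + 22p^2) − (41(p+1)^3 + 22(p+1)^2) = 82p^3 - 79p^2 - 167p - 63, which is nonnegative for all p ≥ 9.
Combining, 3·3^(p + 1) ≥ 41(p+1)^3 + 22(p+1)^2.
Hence, by induction on N, the claim holds for every N ≥ 9.
Hence the smallest such M is 9.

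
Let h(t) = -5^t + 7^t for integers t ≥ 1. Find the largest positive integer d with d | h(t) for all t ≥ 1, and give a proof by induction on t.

Computing the first values: h(1) = 2 and h(2) = 24; gcd(2, 24) = 2, so d ≤ 2.
We prove 2 | -5^t + 7^t for all t ≥ 1 by induction on t.
Base step (t = 1): h(1) = 2 = 2·(1), so 2 | h(1).
Inductive step: suppose the statement holds for some j ≥ 1, i.e. 2 | h(j). Then
7^{j+1} − 5^{j+1} = 7·7^j − 5·5^j = 7·(7^j − 5^j) + (2)·5^j. The first term is divisible by 2 by the inductive hypothesis, and the second term (2)·5^j is divisible by 2 since 2 | 2. Hence 2 | h(j+1).
Hence, by induction on t, the claim holds for every t ≥ 1.
Therefore the largest such d is 2.

d = 2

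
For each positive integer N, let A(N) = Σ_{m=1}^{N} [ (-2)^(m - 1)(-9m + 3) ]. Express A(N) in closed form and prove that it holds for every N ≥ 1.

We claim A(N) = 3(-2)^N·N for all N ≥ 1.
Base case (N = 1): A(1) = -6, and the closed form gives -6. They agree.
Inductive step: assume the claim holds for N = m, so A(m) = 3(-2)^m·m.
Then A(m+1) = A(m) + ((-2)^m(-9m - 6)) = (3(-2)^m·m) + ((-2)^m(-9m - 6)).
Simplifying, A(m+1) = (-2)^(m + 1)(3m + 3) = 3(-2)^(m+1)·(m+1),
which is the closed form with N = m+1.
By induction, the statement is established for all N ≥ 1.

A(N) = 3(-2)^N·N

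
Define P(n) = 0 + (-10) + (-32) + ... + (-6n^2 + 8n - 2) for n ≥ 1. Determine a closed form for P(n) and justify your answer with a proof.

We claim P(n) = -n(n - 1)(2n + 1) for all n ≥ 1.
Base case (n = 1): P(1) = 0, and the closed form gives 0. They agree.
For the inductive step, assume it holds for an arbitrary k ≥ 1, so P(k) = k(-2k^2 + k + 1).
Then P(k+1) = P(k) + (2k(-3k - 2)) = (k(-2k^2 + k + 1)) + (2k(-3k - 2)).
Simplifying, P(k+1) = -k(k + 1)(2k + 3) = -(k+1)((k+1) - 1)(2(k+1) + 1),
which is the closed form with n = k+1.
By induction, the statement is established for all n ≥ 1.

P(n) = -n(n - 1)(2n + 1)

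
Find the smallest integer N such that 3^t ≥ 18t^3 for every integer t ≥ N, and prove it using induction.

N = 9

At t = 8: 6561 < 9216, so the inequality fails and N ≥ 9. We prove 3^t ≥ 18t^3 for all t ≥ 9.
Base step (t = 9): 3^t = 19683 and 18t^3 = 13122, so 19683 ≥ 13122.
Inductive step: assume the claim holds for t = m, so 3^m ≥ 18m^3.
Then 3^(m + 1) = 3·(3^m) ≥ 3·(18m^3).
Also, for m ≥ 9 we have 3·(18m^3) ≥ 18(m+1)^3, since 3 ≥ (1 + 1/m)^3 for all m ≥ 9.
Combining, 3^(m + 1) ≥ 18(m+1)^3.
Hence, by induction on t, the claim holds for every t ≥ 9.
Hence the smallest such N is 9.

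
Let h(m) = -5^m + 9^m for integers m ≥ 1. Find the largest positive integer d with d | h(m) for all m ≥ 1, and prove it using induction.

Computing the first values: h(1) = 4 and h(2) = 56; gcd(4, 56) = 4, so d ≤ 4.
We prove 4 | -5^m + 9^m for all m ≥ 1 by induction on m.
When m = 1: h(1) = 4 = 4·(1), so 4 | h(1).
Inductive step: assume the claim holds for m = r, i.e. 4 | h(r). Then
9^{r+1} − 5^{r+1} = 9·9^r − 5·5^r = 9·(9^r − 5^r) + (4)·5^r. The first term is divisible by 4 by the inductive hypothesis, and the second term (4)·5^r is divisible by 4 since 4 | 4. Hence 4 | h(r+1).
Hence, by induction on m, the claim holds for every m ≥ 1.
Therefore the largest such d is 4.

d = 4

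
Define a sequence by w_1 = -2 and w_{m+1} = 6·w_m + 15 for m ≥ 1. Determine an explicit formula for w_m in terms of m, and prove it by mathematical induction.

w_m = 6^(m - 1) - 3

Computing the first terms: w_1 = -2, w_2 = 3, w_3 = 33. This suggests w_m = 6^(m - 1) - 3.
Base case (m = 1): the formula gives -2 = -2 = w_1.
Inductive step: suppose the statement holds for some k ≥ 1, so w_k = 6^(k - 1) - 3.
Then w_{k+1} = 6·w_k + 15 = 6·(6^(k - 1) - 3) + 15 = 6^k - 3 = 6^((k+1) - 1) - 3,
which is the claimed formula at m = k+1.
This completes the induction.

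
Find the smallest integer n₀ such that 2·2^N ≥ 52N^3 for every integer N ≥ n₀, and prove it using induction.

n₀ = 17

At N = 16: 131072 < 212992, so the inequality fails and n₀ ≥ 17. We prove 2·2^N ≥ 52N^3 for all N ≥ 17.
When N = 17: 2·2^N = 262144 and 52N^3 = 255476, so 262144 ≥ 255476.
For the inductive step, assume it holds for an arbitrary i ≥ 17, so 2·2^i ≥ 52i^3.
Then 2·2^(i + 1) = 2·(2·2^i) ≥ 2·(52i^3).
Also, for i ≥ 17 we have 2·(52i^3) ≥ 52(i+1)^3, since 2 ≥ (1 + 1/i)^3 for all i ≥ 17.
Combining, 2·2^(i + 1) ≥ 52(i+1)^3.
Hence, by induction on N, the claim holds for every N ≥ 17.
Hence the smallest such n₀ is 17.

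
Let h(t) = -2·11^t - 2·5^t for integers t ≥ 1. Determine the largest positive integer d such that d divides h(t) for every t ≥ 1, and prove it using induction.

Computing the first values: h(1) = -32 and h(2) = -292; gcd(-32, -292) = 4, so d ≤ 4.
We prove 4 | -2·11^t - 2·5^t for all t ≥ 1 by induction on t.
Base case (t = 1): h(1) = -32 = 4·(-8), so 4 | h(1).
Inductive step: suppose the statement holds for some i ≥ 1, i.e. 4 | h(i). Then
h(i+1) − 11·h(i) = (-2·11^(i+1) - 2·5^(i+1)) − 11·(-2·11^i - 2·5^i) = (-2)·5^i·(5 − 11) = (12)·5^i. Since 4 | h(i) by the inductive hypothesis, 4 | 11·h(i); and 4 | 12 since 12 = 4·3. Therefore 4 | h(i+1).
By the principle of mathematical induction, the result holds for all t ≥ 1.
Therefore the largest such d is 4.

d = 4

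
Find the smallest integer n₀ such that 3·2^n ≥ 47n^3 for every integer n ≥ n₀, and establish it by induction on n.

n₀ = 16

At n = 15: 98304 < 158625, so the inequality fails and n₀ ≥ 16. We prove 3·2^n ≥ 47n^3 for all n ≥ 16.
For the base case n = 16: 3·2^n = 196608 and 47n^3 = 192512, so 196608 ≥ 192512.
Inductive step: suppose the statement holds for some i ≥ 16, so 3·2^i ≥ 47i^3.
Then 3·2^(i + 1) = 2·(3·2^i) ≥ 2·(47i^3).
Also, for i ≥ 16 we have 2·(47i^3) ≥ 47(i+1)^3, since 2 ≥ (1 + 1/i)^3 for all i ≥ 16.
Combining, 3·2^(i + 1) ≥ 47(i+1)^3.
This completes the induction.
Hence the smallest such n₀ is 16.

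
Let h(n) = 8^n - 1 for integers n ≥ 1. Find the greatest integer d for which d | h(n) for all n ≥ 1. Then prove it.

Computing the first values: h(1) = 7 and h(2) = 63; gcd(7, 63) = 7, so d ≤ 7.
We prove 7 | 8^n - 1 for all n ≥ 1 by induction on n.
Base step (n = 1): h(1) = 7 = 7·(1), so 7 | h(1).
Suppose the result is true for n = i, i.e. 7 | h(i). Then
8^{i+1} − 1^{i+1} = 8·8^i − 1·1^i = 8·(8^i − 1^i) + (7)·1^i. The first term is divisible by 7 by the inductive hypothesis, and the second term (7)·1^i is divisible by 7 since 7 | 7. Hence 7 | h(i+1).
This completes the induction.
Therefore the largest such d is 7.

d = 7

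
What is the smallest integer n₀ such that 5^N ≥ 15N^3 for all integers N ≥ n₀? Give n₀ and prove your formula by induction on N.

At N = 4: 625 < 960, so the inequality fails and n₀ ≥ 5. We prove 5^N ≥ 15N^3 for all N ≥ 5.
When N = 5: 5^N = 3125 and 15N^3 = 1875, so 3125 ≥ 1875.
Suppose the result is true for N = m, so 5^m ≥ 15m^3.
Then 5^(m + 1) = 5·(5^m) ≥ 5·(15m^3).
Also, for m ≥ 5 we have 5·(15m^3) ≥ 15(m+1)^3, since 5 ≥ (1 + 1/m)^3 for all m ≥ 5.
Combining, 5^(m + 1) ≥ 15(m+1)^3.
By the principle of mathematical induction, the result holds for all N ≥ 5.
Hence the smallest such n₀ is 5.

n₀ = 5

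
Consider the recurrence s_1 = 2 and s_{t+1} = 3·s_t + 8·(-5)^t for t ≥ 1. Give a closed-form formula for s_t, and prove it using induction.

s_t = -(-5)^t - 3^t

Computing the first terms: s_1 = 2, s_2 = -34, s_3 = 98. This suggests s_t = -(-5)^t - 3^t.
Base step (t = 1): the formula gives 2 = 2 = s_1.
Inductive step: assume the claim holds for t = j, so s_j = -(-5)^j - 3^j.
Then s_{j+1} = 3·s_j + 8·(-5)^j = 3·(-(-5)^j - 3^j) + 8·(-5)^j = -(-5)^(j + 1) - 3^(j + 1),
which is the claimed formula at t = j+1.
This completes the induction.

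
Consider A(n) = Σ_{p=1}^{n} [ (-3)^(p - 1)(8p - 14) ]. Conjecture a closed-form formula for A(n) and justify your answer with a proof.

We claim A(n) = (-3)^n(-2n + 3) - 3 for all n ≥ 1.
For the base case n = 1: A(1) = -6, and the closed form gives -6. They agree.
For the inductive step, assume it holds for an arbitrary p ≥ 1, so A(p) = (-3)^p(-2p + 3) - 3.
Then A(p+1) = A(p) + ((-3)^p(8p - 6)) = ((-3)^p(-2p + 3) - 3) + ((-3)^p(8p - 6)).
Simplifying, A(p+1) = 6(-3)^p·p - 3(-3)^p - 3 = (-3)^(p+1)(-2(p+1) + 3) - 3,
which is the closed form with n = p+1.
This completes the induction.

A(n) = (-3)^n(-2n + 3) - 3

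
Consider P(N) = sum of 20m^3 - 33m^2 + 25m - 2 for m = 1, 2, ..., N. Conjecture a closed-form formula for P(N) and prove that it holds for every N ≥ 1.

We claim P(N) = N(5N^3 - N^2 + N + 5) for all N ≥ 1.
For the base case N = 1: P(1) = 10, and the closed form gives 10. They agree.
Inductive step: assume the claim holds for N = m, so P(m) = m(5m^3 - m^2 + m + 5).
Then P(m+1) = P(m) + (20m^3 + 27m^2 + 19m + 10) = (m(5m^3 - m^2 + m + 5)) + (20m^3 + 27m^2 + 19m + 10).
Simplifying, P(m+1) = (m + 1)(5m^3 + 14m^2 + 14m + 10) = (m+1)(5(m+1)^3 - (m+1)^2 + (m+1) + 5),
which is the closed form with N = m+1.
Hence, by induction on N, the claim holds for every N ≥ 1.

P(N) = N(5N^3 - N^2 + N + 5)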